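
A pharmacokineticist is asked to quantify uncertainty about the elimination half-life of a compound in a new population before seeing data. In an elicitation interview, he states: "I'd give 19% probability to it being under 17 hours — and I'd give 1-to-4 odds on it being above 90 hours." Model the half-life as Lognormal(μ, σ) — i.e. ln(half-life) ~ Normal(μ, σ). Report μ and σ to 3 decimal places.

If T ~ Lognormal(μ,σ) then ln T ~ Normal(μ,σ), so the p-quantile of ln T is μ + z_p·σ.
ln(17) = 2.833 and ln(90) = 4.5; z_{0.19} = -0.8779, z_{0.8} = 0.8416.
σ = (4.5 − 2.833)/(0.8416 − (-0.8779)) = 0.969.
μ = 2.833 − (-0.8779)·0.969 = 3.684.

μ ≈ 3.684, σ ≈ 0.969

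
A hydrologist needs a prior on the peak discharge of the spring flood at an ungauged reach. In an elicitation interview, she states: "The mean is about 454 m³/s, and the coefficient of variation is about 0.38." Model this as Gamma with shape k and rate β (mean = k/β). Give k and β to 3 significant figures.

For Gamma(k, rate β): mean = k/β, variance = k/β², so CV = 1/√k.
CV = 0.38, hence k = 1/CV² = 6.93.
Then β = k/mean = 6.93/454 = 0.0153.

k ≈ 6.93, β ≈ 0.0153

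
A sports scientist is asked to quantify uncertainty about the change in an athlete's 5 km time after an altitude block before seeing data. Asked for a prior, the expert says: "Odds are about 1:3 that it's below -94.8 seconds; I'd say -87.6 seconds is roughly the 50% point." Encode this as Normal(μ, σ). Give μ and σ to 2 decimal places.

μ = -87.60, σ = 10.67

For Normal(μ,σ), the p-quantile is μ + z_p·σ. Here z_{0.25} = -0.6745, z_{0.5} = 0.
So -94.8 = μ − 0.6745σ and -87.6 = μ + 0σ.
Subtracting: σ = (-87.6 − -94.8)/(0 − (-0.6745)) = 10.67.
Then μ = -94.8 − (-0.6745)·10.67 = -87.60.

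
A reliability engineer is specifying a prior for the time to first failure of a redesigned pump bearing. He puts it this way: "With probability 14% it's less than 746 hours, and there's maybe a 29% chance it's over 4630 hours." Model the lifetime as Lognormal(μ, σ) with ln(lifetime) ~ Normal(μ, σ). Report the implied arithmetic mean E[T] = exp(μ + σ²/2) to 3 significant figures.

E[T] ≈ 4660 hours

If T ~ Lognormal(μ,σ) then ln T ~ Normal(μ,σ), so the p-quantile of ln T is μ + z_p·σ.
ln(746) = 6.615 and ln(4630) = 8.44; z_{0.14} = -1.08, z_{0.71} = 0.5534.
σ = (8.44 − 6.615)/(0.5534 − (-1.08)) = 1.117.
μ = 6.615 − (-1.08)·1.117 = 7.822.
E[T] = exp(μ + σ²/2) = exp(7.822 + 0.6243) = 4660 hours.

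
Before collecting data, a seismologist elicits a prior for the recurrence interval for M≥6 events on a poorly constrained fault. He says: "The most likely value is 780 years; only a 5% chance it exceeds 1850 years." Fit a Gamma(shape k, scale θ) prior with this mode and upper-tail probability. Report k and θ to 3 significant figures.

k ≈ 4.66, θ ≈ 213

Gamma(k,θ) with k>1 has mode (k−1)θ, so θ = 780/(k−1).
Need P(X < 1850) = 0.95 with θ tied to k this way. Start at k = 2, θ = 780: P(X<1850) ≈ 0.685.
Too low — raise k to concentrate. Iterating converges to k ≈ 4.66.
Then θ = 780/(4.66−1) ≈ 213.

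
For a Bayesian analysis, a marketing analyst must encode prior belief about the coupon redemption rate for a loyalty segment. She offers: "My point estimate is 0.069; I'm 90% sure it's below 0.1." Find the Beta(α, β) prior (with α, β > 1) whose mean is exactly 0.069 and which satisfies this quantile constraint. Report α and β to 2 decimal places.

With mean 0.069 fixed, write α = 0.069s, β = 0.931s where s = α+β.
Need P(θ < 0.1) = 0.9 under Beta(0.069s, 0.931s). Normal approximation: (q−m)/√(m(1−m)/s) ≈ z_{0.9} = 1.28, so s ≈ 0.069·0.931·(1.28)²/(0.1−0.069)² = 109.8.
At s = 109.8: P(θ<0.1) ≈ 0.893. Adjusting to match 0.9 gives s ≈ 118.03.
So α = 0.069·118.03 ≈ 8.14, β = 0.931·118.03 ≈ 109.88.

α ≈ 8.14, β ≈ 109.88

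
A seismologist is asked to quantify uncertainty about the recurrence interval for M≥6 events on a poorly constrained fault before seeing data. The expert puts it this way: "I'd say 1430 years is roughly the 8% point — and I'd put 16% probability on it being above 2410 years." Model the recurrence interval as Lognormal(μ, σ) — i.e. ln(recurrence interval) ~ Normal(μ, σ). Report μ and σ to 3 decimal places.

μ ≈ 7.571, σ ≈ 0.218

If T ~ Lognormal(μ,σ) then ln T ~ Normal(μ,σ), so the p-quantile of ln T is μ + z_p·σ.
ln(1430) = 7.265 and ln(2410) = 7.787; z_{0.08} = -1.405, z_{0.84} = 0.9945.
σ = (7.787 − 7.265)/(0.9945 − (-1.405)) = 0.218.
μ = 7.265 − (-1.405)·0.218 = 7.571.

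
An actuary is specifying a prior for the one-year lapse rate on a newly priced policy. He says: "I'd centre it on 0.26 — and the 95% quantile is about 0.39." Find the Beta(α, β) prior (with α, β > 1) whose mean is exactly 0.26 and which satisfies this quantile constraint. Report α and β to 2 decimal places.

α ≈ 8.81, β ≈ 25.08

With mean 0.26 fixed, write α = 0.26s, β = 0.74s where s = α+β.
Need P(θ < 0.39) = 0.95 under Beta(0.26s, 0.74s). Normal approximation: (q−m)/√(m(1−m)/s) ≈ z_{0.95} = 1.64, so s ≈ 0.26·0.74·(1.64)²/(0.39−0.26)² = 30.8.
At s = 30.8: P(θ<0.39) ≈ 0.942. Adjusting to match 0.95 gives s ≈ 33.90.
So α = 0.26·33.90 ≈ 8.81, β = 0.74·33.90 ≈ 25.08.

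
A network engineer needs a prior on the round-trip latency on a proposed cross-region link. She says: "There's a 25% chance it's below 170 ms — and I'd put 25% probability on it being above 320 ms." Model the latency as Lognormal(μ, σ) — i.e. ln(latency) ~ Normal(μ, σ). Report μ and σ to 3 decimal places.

If T ~ Lognormal(μ,σ) then ln T ~ Normal(μ,σ), so the p-quantile of ln T is μ + z_p·σ.
ln(170) = 5.136 and ln(320) = 5.768; z_{0.25} = -0.6745, z_{0.75} = 0.6745.
σ = (5.768 − 5.136)/(0.6745 − (-0.6745)) = 0.469.
μ = 5.136 − (-0.6745)·0.469 = 5.452.

μ ≈ 5.452, σ ≈ 0.469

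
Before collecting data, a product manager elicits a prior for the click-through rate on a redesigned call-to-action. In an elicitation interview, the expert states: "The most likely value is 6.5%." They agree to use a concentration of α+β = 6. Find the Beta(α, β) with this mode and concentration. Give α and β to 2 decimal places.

For α,β > 1 the Beta mode is (α−1)/(α+β−2). With α+β = 6, the mode is (α−1)/4.
Set (α−1)/4 = 0.065 → α = 1 + 0.065·4 = 1.26.
β = 6 − α = 4.74.

α = 1.26, β = 4.74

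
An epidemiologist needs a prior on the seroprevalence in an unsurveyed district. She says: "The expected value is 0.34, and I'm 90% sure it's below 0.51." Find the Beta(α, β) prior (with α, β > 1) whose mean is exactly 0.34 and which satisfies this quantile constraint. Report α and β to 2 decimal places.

α ≈ 4.48, β ≈ 8.69

With mean 0.34 fixed, write α = 0.34s, β = 0.66s where s = α+β.
Need P(θ < 0.51) = 0.9 under Beta(0.34s, 0.66s). Normal approximation: (q−m)/√(m(1−m)/s) ≈ z_{0.9} = 1.28, so s ≈ 0.34·0.66·(1.28)²/(0.51−0.34)² = 12.8.
At s = 12.8: P(θ<0.51) ≈ 0.897. Adjusting to match 0.9 gives s ≈ 13.17.
So α = 0.34·13.17 ≈ 4.48, β = 0.66·13.17 ≈ 8.69.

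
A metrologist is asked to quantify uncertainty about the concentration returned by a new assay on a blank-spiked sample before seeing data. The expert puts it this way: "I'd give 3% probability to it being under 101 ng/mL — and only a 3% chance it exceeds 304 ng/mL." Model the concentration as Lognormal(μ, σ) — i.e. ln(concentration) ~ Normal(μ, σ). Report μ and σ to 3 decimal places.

If T ~ Lognormal(μ,σ) then ln T ~ Normal(μ,σ), so the p-quantile of ln T is μ + z_p·σ.
ln(101) = 4.615 and ln(304) = 5.717; z_{0.03} = -1.881, z_{0.97} = 1.881.
σ = (5.717 − 4.615)/(1.881 − (-1.881)) = 0.293.
μ = 4.615 − (-1.881)·0.293 = 5.166.

μ ≈ 5.166, σ ≈ 0.293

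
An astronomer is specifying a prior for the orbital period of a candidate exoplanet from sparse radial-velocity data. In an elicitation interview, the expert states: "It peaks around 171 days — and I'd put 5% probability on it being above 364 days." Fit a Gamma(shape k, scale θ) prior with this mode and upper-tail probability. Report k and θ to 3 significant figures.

Gamma(k,θ) with k>1 has mode (k−1)θ, so θ = 171/(k−1).
Need P(X < 364) = 0.95 with θ tied to k this way. Start at k = 2, θ = 171: P(X<364) ≈ 0.628.
Too low — raise k to concentrate. Iterating converges to k ≈ 5.83.
Then θ = 171/(5.83−1) ≈ 35.4.

k ≈ 5.83, θ ≈ 35.4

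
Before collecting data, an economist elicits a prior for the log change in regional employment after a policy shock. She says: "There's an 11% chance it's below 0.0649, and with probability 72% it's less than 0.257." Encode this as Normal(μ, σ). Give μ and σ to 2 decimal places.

μ = 0.20, σ = 0.11

The p-quantile of Normal(μ,σ) is μ + z_p·σ, with z_{0.11} = -1.227 and z_{0.72} = 0.5828.
Eliminate σ: μ = (z₂·x₁ − z₁·x₂)/(z₂ − z₁) = (0.5828·0.0649 − (-1.227)·0.257)/1.809 = 0.20.
Then σ = (x₂ − x₁)/(z₂ − z₁) = (0.257 − 0.0649)/1.809 = 0.11.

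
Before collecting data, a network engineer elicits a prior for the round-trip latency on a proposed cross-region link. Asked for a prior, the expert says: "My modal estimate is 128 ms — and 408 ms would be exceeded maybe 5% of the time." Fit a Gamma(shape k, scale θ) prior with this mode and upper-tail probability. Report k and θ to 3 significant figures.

Gamma(k,θ) with k>1 has mode (k−1)θ, so θ = 128/(k−1).
Need P(X < 408) = 0.95 with θ tied to k this way. Start at k = 2, θ = 128: P(X<408) ≈ 0.827.
Too low — raise k to concentrate. Iterating converges to k ≈ 2.95.
Then θ = 128/(2.95−1) ≈ 65.5.

k ≈ 2.95, θ ≈ 65.5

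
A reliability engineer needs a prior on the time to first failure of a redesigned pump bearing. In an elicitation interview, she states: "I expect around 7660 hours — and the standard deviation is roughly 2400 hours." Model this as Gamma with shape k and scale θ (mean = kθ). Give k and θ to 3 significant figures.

For Gamma(k, scale θ): mean = kθ, variance = kθ², so CV = 1/√k.
CV = SD/mean = 2400/7660 = 0.3133, hence k = 1/CV² = 10.2.
Then θ = mean/k = 7660/10.2 = 752.

k ≈ 10.2, θ ≈ 752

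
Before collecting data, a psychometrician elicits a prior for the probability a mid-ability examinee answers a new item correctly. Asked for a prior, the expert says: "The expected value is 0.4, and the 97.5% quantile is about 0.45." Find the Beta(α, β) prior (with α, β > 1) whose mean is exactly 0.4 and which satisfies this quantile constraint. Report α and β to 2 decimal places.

α ≈ 149.96, β ≈ 224.94

With mean 0.4 fixed, write α = 0.4s, β = 0.6s where s = α+β.
Need P(θ < 0.45) = 0.975 under Beta(0.4s, 0.6s). Normal approximation: (q−m)/√(m(1−m)/s) ≈ z_{0.975} = 1.96, so s ≈ 0.4·0.6·(1.96)²/(0.45−0.4)² = 368.8.
At s = 368.8: P(θ<0.45) ≈ 0.974. Adjusting to match 0.975 gives s ≈ 374.90.
So α = 0.4·374.90 ≈ 149.96, β = 0.6·374.90 ≈ 224.94.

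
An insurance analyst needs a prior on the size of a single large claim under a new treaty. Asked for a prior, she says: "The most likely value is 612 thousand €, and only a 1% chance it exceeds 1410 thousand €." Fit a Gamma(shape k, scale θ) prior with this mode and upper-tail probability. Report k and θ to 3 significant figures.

Gamma(k,θ) with k>1 has mode (k−1)θ, so θ = 612/(k−1).
Need P(X < 1410) = 0.99 with θ tied to k this way. Start at k = 2, θ = 612: P(X<1410) ≈ 0.670.
Too low — raise k to concentrate. Iterating converges to k ≈ 7.86.
Then θ = 612/(7.86−1) ≈ 89.3.

k ≈ 7.86, θ ≈ 89.3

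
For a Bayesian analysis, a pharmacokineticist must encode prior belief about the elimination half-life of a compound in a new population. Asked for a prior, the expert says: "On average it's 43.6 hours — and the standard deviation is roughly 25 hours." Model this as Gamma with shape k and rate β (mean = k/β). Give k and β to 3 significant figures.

k ≈ 3.04, β ≈ 0.0698

For Gamma(k, rate β): mean = k/β, variance = k/β², so CV = 1/√k.
CV = SD/mean = 25/43.6 = 0.5734, hence k = 1/CV² = 3.04.
Then β = k/mean = 3.04/43.6 = 0.0698.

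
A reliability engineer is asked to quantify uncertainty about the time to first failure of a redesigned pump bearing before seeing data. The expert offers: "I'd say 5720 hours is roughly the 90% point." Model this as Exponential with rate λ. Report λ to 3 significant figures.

P(T < 5720.0) = 1 − e^(−λ·5720.0) = 0.9, so λ = −ln(1−0.9)/5720.0 = −ln(0.1)/5720.0 = 0.000403.

λ ≈ 0.000403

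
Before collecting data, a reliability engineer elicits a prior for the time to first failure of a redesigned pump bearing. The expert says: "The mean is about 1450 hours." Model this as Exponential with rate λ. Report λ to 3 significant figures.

λ ≈ 0.00069

Exponential mean = 1/λ, so λ = 1/1450.0 = 0.00069.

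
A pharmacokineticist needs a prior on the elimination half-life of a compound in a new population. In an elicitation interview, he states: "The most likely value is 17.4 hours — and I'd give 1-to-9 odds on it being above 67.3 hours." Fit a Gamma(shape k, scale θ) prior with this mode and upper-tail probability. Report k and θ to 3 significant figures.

Gamma(k,θ) with k>1 has mode (k−1)θ, so θ = 17.4/(k−1).
Need P(X < 67.3) = 0.9 with θ tied to k this way. Start at k = 2, θ = 17.4: P(X<67.3) ≈ 0.898.
Too low — raise k to concentrate. Iterating converges to k ≈ 2.01.
Then θ = 17.4/(2.01−1) ≈ 17.2.

k ≈ 2.01, θ ≈ 17.2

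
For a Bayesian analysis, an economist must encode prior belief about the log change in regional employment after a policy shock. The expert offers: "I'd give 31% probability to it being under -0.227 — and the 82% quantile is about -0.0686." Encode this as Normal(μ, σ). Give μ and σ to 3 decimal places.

The p-quantile of Normal(μ,σ) is μ + z_p·σ, with z_{0.31} = -0.4959 and z_{0.82} = 0.9154.
Eliminate σ: μ = (z₂·x₁ − z₁·x₂)/(z₂ − z₁) = (0.9154·-0.227 − (-0.4959)·-0.0686)/1.411 = -0.171.
Then σ = (x₂ − x₁)/(z₂ − z₁) = (-0.0686 − -0.227)/1.411 = 0.112.

μ = -0.171, σ = 0.112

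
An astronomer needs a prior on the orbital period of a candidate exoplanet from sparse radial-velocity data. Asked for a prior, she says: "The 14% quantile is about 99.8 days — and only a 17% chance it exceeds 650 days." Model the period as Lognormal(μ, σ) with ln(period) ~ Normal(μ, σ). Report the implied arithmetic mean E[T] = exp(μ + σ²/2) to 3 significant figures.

If T ~ Lognormal(μ,σ) then ln T ~ Normal(μ,σ), so the p-quantile of ln T is μ + z_p·σ.
ln(99.8) = 4.603 and ln(650) = 6.477; z_{0.14} = -1.08, z_{0.83} = 0.9542.
σ = (6.477 − 4.603)/(0.9542 − (-1.08)) = 0.921.
μ = 4.603 − (-1.08)·0.921 = 5.598.
E[T] = exp(μ + σ²/2) = exp(5.598 + 0.4241) = 413 days.

E[T] ≈ 413 days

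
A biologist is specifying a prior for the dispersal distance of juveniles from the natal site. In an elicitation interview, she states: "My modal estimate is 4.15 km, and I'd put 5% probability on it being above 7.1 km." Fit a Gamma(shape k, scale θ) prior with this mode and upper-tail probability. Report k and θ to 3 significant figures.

k ≈ 10.7, θ ≈ 0.429

Gamma(k,θ) with k>1 has mode (k−1)θ, so θ = 4.15/(k−1).
Need P(X < 7.1) = 0.95 with θ tied to k this way. Start at k = 2, θ = 4.15: P(X<7.1) ≈ 0.510.
Too low — raise k to concentrate. Iterating converges to k ≈ 10.7.
Then θ = 4.15/(10.7−1) ≈ 0.429.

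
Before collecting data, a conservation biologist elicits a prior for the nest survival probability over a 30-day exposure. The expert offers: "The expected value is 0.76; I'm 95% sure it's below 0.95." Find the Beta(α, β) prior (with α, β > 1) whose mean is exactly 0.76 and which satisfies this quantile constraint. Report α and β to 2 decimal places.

α ≈ 6.25, β ≈ 1.97

With mean 0.76 fixed, write α = 0.76s, β = 0.24s where s = α+β.
Need P(θ < 0.95) = 0.95 under Beta(0.76s, 0.24s). Normal approximation: (q−m)/√(m(1−m)/s) ≈ z_{0.95} = 1.64, so s ≈ 0.76·0.24·(1.64)²/(0.95−0.76)² = 13.7.
At s = 13.7: P(θ<0.95) ≈ 0.987. Adjusting to match 0.95 gives s ≈ 8.22.
So α = 0.76·8.22 ≈ 6.25, β = 0.24·8.22 ≈ 1.97.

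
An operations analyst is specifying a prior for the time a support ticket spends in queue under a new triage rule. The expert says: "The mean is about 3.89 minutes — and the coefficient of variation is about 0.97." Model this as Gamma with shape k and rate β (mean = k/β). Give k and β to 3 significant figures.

k ≈ 1.06, β ≈ 0.273

For Gamma(k, rate β): mean = k/β, variance = k/β², so CV = 1/√k.
CV = 0.97, hence k = 1/CV² = 1.06.
Then β = k/mean = 1.06/3.89 = 0.273.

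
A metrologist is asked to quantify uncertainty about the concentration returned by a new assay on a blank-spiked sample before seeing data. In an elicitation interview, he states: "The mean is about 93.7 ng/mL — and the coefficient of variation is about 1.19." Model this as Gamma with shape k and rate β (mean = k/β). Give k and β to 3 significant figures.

For Gamma(k, rate β): mean = k/β, variance = k/β², so CV = 1/√k.
CV = 1.19, hence k = 1/CV² = 0.706.
Then β = k/mean = 0.706/93.7 = 0.00754.

k ≈ 0.706, β ≈ 0.00754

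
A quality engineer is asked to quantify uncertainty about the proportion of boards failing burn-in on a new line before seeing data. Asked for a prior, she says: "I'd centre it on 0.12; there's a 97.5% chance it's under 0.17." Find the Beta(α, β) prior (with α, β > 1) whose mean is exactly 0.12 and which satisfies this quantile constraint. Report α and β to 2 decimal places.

α ≈ 22.54, β ≈ 165.33

With mean 0.12 fixed, write α = 0.12s, β = 0.88s where s = α+β.
Need P(θ < 0.17) = 0.975 under Beta(0.12s, 0.88s). Normal approximation: (q−m)/√(m(1−m)/s) ≈ z_{0.975} = 1.96, so s ≈ 0.12·0.88·(1.96)²/(0.17−0.12)² = 162.3.
At s = 162.3: P(θ<0.17) ≈ 0.966. Adjusting to match 0.975 gives s ≈ 187.87.
So α = 0.12·187.87 ≈ 22.54, β = 0.88·187.87 ≈ 165.33.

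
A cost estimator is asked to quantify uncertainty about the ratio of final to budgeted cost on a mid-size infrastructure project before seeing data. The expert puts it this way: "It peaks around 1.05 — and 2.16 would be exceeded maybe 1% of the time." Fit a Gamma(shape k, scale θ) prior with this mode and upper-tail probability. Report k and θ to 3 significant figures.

Gamma(k,θ) with k>1 has mode (k−1)θ, so θ = 1.05/(k−1).
Need P(X < 2.16) = 0.99 with θ tied to k this way. Start at k = 2, θ = 1.05: P(X<2.16) ≈ 0.609.
Too low — raise k to concentrate. Iterating converges to k ≈ 10.4.
Then θ = 1.05/(10.4−1) ≈ 0.112.

k ≈ 10.4, θ ≈ 0.112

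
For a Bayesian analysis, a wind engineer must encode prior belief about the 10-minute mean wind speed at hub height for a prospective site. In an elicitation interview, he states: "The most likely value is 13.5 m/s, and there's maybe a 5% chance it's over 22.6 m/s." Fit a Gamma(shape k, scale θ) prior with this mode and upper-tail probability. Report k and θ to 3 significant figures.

k ≈ 11.5, θ ≈ 1.28

Gamma(k,θ) with k>1 has mode (k−1)θ, so θ = 13.5/(k−1).
Need P(X < 22.6) = 0.95 with θ tied to k this way. Start at k = 2, θ = 13.5: P(X<22.6) ≈ 0.499.
Too low — raise k to concentrate. Iterating converges to k ≈ 11.5.
Then θ = 13.5/(11.5−1) ≈ 1.28.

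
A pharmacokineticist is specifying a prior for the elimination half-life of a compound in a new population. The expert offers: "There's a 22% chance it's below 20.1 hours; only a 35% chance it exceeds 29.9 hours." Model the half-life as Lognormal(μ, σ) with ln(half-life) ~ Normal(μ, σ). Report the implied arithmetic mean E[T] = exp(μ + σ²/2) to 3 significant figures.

E[T] ≈ 27.8 hours

If T ~ Lognormal(μ,σ) then ln T ~ Normal(μ,σ), so the p-quantile of ln T is μ + z_p·σ.
ln(20.1) = 3.001 and ln(29.9) = 3.398; z_{0.22} = -0.7722, z_{0.65} = 0.3853.
σ = (3.398 − 3.001)/(0.3853 − (-0.7722)) = 0.343.
μ = 3.001 − (-0.7722)·0.343 = 3.266.
E[T] = exp(μ + σ²/2) = exp(3.266 + 0.0589) = 27.8 hours.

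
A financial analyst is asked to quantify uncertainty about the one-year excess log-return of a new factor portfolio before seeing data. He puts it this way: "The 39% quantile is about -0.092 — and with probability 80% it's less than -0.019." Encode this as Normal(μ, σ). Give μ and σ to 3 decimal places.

For Normal(μ,σ), the p-quantile is μ + z_p·σ. Here z_{0.39} = -0.2793, z_{0.8} = 0.8416.
So -0.092 = μ − 0.2793σ and -0.019 = μ + 0.8416σ.
Subtracting: σ = (-0.019 − -0.092)/(0.8416 − (-0.2793)) = 0.065.
Then μ = -0.092 − (-0.2793)·0.065 = -0.074.

μ = -0.074, σ = 0.065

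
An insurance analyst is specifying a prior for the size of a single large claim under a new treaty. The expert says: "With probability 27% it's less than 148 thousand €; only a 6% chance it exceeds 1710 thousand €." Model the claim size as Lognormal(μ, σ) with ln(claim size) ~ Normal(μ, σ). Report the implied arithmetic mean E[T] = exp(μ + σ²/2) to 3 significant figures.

E[T] ≈ 559 thousand €

If T ~ Lognormal(μ,σ) then ln T ~ Normal(μ,σ), so the p-quantile of ln T is μ + z_p·σ.
ln(148) = 4.997 and ln(1710) = 7.444; z_{0.27} = -0.6128, z_{0.94} = 1.555.
σ = (7.444 − 4.997)/(1.555 − (-0.6128)) = 1.129.
μ = 4.997 − (-0.6128)·1.129 = 5.689.
E[T] = exp(μ + σ²/2) = exp(5.689 + 0.6372) = 559 thousand €.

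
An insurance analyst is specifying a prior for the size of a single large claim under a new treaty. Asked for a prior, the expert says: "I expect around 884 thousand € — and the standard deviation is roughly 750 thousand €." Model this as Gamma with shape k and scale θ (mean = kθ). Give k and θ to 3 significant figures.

k ≈ 1.39, θ ≈ 636

For Gamma(k, scale θ): mean = kθ, variance = kθ², so CV = 1/√k.
CV = SD/mean = 750/884 = 0.8484, hence k = 1/CV² = 1.39.
Then θ = mean/k = 884/1.39 = 636.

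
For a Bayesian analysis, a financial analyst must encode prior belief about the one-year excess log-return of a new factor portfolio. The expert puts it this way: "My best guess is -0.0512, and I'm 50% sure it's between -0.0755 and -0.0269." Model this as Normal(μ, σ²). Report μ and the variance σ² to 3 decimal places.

μ = -0.051, σ² = 0.001

A symmetric 50% interval runs μ ± z·σ with z = 0.6745.
Half-width = 0.0243, so σ = 0.0243/0.6745 = 0.0360 and σ² = 0.001.
μ is the stated best guess, -0.051.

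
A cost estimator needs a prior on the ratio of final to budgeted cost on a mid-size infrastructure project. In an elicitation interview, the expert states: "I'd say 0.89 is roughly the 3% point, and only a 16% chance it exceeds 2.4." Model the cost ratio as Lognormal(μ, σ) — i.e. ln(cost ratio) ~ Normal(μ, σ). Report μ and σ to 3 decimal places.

μ ≈ 0.532, σ ≈ 0.345

If T ~ Lognormal(μ,σ) then ln T ~ Normal(μ,σ), so the p-quantile of ln T is μ + z_p·σ.
ln(0.89) = -0.1165 and ln(2.4) = 0.8755; z_{0.03} = -1.881, z_{0.84} = 0.9945.
σ = (0.8755 − -0.1165)/(0.9945 − (-1.881)) = 0.345.
μ = -0.1165 − (-1.881)·0.345 = 0.532.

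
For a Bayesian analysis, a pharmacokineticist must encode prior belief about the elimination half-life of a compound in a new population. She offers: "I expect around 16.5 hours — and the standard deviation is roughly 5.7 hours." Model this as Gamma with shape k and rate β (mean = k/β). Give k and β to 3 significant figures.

For Gamma(k, rate β): mean = k/β, variance = k/β², so CV = 1/√k.
CV = SD/mean = 5.7/16.5 = 0.3455, hence k = 1/CV² = 8.38.
Then β = k/mean = 8.38/16.5 = 0.508.

k ≈ 8.38, β ≈ 0.508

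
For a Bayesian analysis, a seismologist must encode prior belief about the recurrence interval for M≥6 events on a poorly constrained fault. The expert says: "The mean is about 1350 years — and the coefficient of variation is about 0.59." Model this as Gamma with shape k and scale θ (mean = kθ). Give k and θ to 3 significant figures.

For Gamma(k, scale θ): mean = kθ, variance = kθ², so CV = 1/√k.
CV = 0.59, hence k = 1/CV² = 2.87.
Then θ = mean/k = 1350/2.87 = 470.

k ≈ 2.87, θ ≈ 470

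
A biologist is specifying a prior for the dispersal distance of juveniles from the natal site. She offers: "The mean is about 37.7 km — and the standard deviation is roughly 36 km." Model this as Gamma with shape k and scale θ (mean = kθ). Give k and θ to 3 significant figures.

For Gamma(k, scale θ): mean = kθ, variance = kθ², so CV = 1/√k.
CV = SD/mean = 36/37.7 = 0.9549, hence k = 1/CV² = 1.1.
Then θ = mean/k = 37.7/1.1 = 34.4.

k ≈ 1.1, θ ≈ 34.4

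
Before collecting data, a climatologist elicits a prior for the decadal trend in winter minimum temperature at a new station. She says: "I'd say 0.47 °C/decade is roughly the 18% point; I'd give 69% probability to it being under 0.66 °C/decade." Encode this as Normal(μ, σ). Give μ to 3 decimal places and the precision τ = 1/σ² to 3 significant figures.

μ = 0.593, τ = 55.2

For Normal(μ,σ), the p-quantile is μ + z_p·σ. Here z_{0.18} = -0.9154, z_{0.69} = 0.4959.
So 0.47 = μ − 0.9154σ and 0.66 = μ + 0.4959σ.
Subtracting: σ = (0.66 − 0.47)/(0.4959 − (-0.9154)) = 0.135.
Then μ = 0.47 − (-0.9154)·0.135 = 0.593.
Precision τ = 1/σ² = 1/0.1346² = 55.2.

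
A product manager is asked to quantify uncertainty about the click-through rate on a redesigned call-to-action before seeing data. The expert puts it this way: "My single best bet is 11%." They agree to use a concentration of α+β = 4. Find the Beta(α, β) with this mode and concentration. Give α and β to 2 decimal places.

α = 1.22, β = 2.78

For α,β > 1 the Beta mode is (α−1)/(α+β−2). With α+β = 4, the mode is (α−1)/2.
Set (α−1)/2 = 0.11 → α = 1 + 0.11·2 = 1.22.
β = 4 − α = 2.78.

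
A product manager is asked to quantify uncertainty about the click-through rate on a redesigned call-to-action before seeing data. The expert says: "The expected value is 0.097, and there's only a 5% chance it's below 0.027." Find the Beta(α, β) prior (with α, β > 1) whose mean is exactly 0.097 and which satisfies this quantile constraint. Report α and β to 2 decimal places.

α ≈ 2.89, β ≈ 26.91

With mean 0.097 fixed, write α = 0.097s, β = 0.903s where s = α+β.
Need P(θ < 0.027) = 0.05 under Beta(0.097s, 0.903s). Normal approximation: (q−m)/√(m(1−m)/s) ≈ z_{0.05} = -1.64, so s ≈ 0.097·0.903·(-1.64)²/(0.027−0.097)² = 48.4.
At s = 48.4: P(θ<0.027) ≈ 0.014. Adjusting to match 0.05 gives s ≈ 29.80.
So α = 0.097·29.80 ≈ 2.89, β = 0.903·29.80 ≈ 26.91.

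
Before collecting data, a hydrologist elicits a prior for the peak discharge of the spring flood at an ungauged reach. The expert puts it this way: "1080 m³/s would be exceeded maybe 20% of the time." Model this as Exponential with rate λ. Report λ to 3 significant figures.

λ ≈ 0.00149

P(T > 1080.0) = e^(−λ·1080.0) = 0.2, so λ = −ln(0.2)/1080.0 = 0.00149.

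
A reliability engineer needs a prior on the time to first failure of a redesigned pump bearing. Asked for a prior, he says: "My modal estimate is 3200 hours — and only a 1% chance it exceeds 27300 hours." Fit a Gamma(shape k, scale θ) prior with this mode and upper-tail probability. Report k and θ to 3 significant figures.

k ≈ 1.71, θ ≈ 4480

Gamma(k,θ) with k>1 has mode (k−1)θ, so θ = 3200/(k−1).
Need P(X < 27300) = 0.99 with θ tied to k this way. Start at k = 2, θ = 3200: P(X<27300) ≈ 0.998.
Too high — lower k to spread out. Iterating converges to k ≈ 1.71.
Then θ = 3200/(1.71−1) ≈ 4480.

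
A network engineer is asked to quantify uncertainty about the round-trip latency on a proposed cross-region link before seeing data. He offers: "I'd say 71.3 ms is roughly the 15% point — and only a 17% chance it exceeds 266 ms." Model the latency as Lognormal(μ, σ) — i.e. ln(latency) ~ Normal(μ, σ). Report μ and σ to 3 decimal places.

μ ≈ 4.952, σ ≈ 0.661

If T ~ Lognormal(μ,σ) then ln T ~ Normal(μ,σ), so the p-quantile of ln T is μ + z_p·σ.
ln(71.3) = 4.267 and ln(266) = 5.583; z_{0.15} = -1.036, z_{0.83} = 0.9542.
σ = (5.583 − 4.267)/(0.9542 − (-1.036)) = 0.661.
μ = 4.267 − (-1.036)·0.661 = 4.952.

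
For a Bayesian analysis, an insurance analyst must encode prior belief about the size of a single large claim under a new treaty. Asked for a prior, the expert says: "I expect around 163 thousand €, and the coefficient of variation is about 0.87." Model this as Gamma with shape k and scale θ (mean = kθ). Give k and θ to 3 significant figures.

k ≈ 1.32, θ ≈ 123

For Gamma(k, scale θ): mean = kθ, variance = kθ², so CV = 1/√k.
CV = 0.87, hence k = 1/CV² = 1.32.
Then θ = mean/k = 163/1.32 = 123.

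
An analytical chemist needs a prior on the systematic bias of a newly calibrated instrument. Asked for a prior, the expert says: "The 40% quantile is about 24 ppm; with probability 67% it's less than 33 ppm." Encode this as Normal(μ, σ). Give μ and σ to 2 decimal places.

μ = 27.29, σ = 12.98

The p-quantile of Normal(μ,σ) is μ + z_p·σ, with z_{0.4} = -0.2533 and z_{0.67} = 0.4399.
Eliminate σ: μ = (z₂·x₁ − z₁·x₂)/(z₂ − z₁) = (0.4399·24 − (-0.2533)·33)/0.6933 = 27.29.
Then σ = (x₂ − x₁)/(z₂ − z₁) = (33 − 24)/0.6933 = 12.98.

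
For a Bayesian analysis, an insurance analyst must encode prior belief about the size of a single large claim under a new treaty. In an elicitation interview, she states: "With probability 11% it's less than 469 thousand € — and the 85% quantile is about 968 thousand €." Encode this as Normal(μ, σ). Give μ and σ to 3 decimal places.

μ = 739.459, σ = 220.508

For Normal(μ,σ), the p-quantile is μ + z_p·σ. Here z_{0.11} = -1.227, z_{0.85} = 1.036.
So 469 = μ − 1.227σ and 968 = μ + 1.036σ.
Subtracting: σ = (968 − 469)/(1.036 − (-1.227)) = 220.508.
Then μ = 469 − (-1.227)·220.508 = 739.459.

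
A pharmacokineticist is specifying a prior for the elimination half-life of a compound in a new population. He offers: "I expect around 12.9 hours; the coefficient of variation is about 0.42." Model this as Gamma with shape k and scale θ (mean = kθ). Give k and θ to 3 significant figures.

For Gamma(k, scale θ): mean = kθ, variance = kθ², so CV = 1/√k.
CV = 0.42, hence k = 1/CV² = 5.67.
Then θ = mean/k = 12.9/5.67 = 2.28.

k ≈ 5.67, θ ≈ 2.28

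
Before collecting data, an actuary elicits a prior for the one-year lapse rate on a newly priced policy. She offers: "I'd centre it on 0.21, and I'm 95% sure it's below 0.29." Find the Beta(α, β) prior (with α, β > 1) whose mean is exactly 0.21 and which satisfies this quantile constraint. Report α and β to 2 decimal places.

With mean 0.21 fixed, write α = 0.21s, β = 0.79s where s = α+β.
Need P(θ < 0.29) = 0.95 under Beta(0.21s, 0.79s). Normal approximation: (q−m)/√(m(1−m)/s) ≈ z_{0.95} = 1.64, so s ≈ 0.21·0.79·(1.64)²/(0.29−0.21)² = 70.1.
At s = 70.1: P(θ<0.29) ≈ 0.942. Adjusting to match 0.95 gives s ≈ 76.99.
So α = 0.21·76.99 ≈ 16.17, β = 0.79·76.99 ≈ 60.82.

α ≈ 16.17, β ≈ 60.82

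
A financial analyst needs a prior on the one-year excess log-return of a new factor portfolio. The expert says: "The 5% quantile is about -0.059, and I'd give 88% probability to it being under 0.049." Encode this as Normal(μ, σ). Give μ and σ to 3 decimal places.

μ = 0.004, σ = 0.038

The p-quantile of Normal(μ,σ) is μ + z_p·σ, with z_{0.05} = -1.645 and z_{0.88} = 1.175.
Eliminate σ: μ = (z₂·x₁ − z₁·x₂)/(z₂ − z₁) = (1.175·-0.059 − (-1.645)·0.049)/2.82 = 0.004.
Then σ = (x₂ − x₁)/(z₂ − z₁) = (0.049 − -0.059)/2.82 = 0.038.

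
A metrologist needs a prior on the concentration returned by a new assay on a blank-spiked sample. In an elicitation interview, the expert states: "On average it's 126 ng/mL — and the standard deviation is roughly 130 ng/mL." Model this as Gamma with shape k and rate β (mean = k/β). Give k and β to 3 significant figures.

For Gamma(k, rate β): mean = k/β, variance = k/β², so CV = 1/√k.
CV = SD/mean = 130/126 = 1.032, hence k = 1/CV² = 0.939.
Then β = k/mean = 0.939/126 = 0.00746.

k ≈ 0.939, β ≈ 0.00746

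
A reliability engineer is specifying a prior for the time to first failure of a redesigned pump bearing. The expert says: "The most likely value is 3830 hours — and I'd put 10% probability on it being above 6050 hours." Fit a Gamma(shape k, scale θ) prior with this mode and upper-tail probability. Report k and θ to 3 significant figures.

k ≈ 9.97, θ ≈ 427

Gamma(k,θ) with k>1 has mode (k−1)θ, so θ = 3830/(k−1).
Need P(X < 6050) = 0.9 with θ tied to k this way. Start at k = 2, θ = 3830: P(X<6050) ≈ 0.468.
Too low — raise k to concentrate. Iterating converges to k ≈ 9.97.
Then θ = 3830/(9.97−1) ≈ 427.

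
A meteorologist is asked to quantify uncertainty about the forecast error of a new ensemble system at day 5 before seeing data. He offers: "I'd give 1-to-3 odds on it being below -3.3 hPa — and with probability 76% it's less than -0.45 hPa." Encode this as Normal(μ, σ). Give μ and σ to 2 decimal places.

μ = -1.91, σ = 2.06

For Normal(μ,σ), the p-quantile is μ + z_p·σ. Here z_{0.25} = -0.6745, z_{0.76} = 0.7063.
So -3.3 = μ − 0.6745σ and -0.45 = μ + 0.7063σ.
Subtracting: σ = (-0.45 − -3.3)/(0.7063 − (-0.6745)) = 2.06.
Then μ = -3.3 − (-0.6745)·2.06 = -1.91.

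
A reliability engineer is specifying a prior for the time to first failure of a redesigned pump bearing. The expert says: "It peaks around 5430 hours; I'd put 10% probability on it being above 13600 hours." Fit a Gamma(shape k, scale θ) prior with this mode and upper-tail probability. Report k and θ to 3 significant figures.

Gamma(k,θ) with k>1 has mode (k−1)θ, so θ = 5430/(k−1).
Need P(X < 13600) = 0.9 with θ tied to k this way. Start at k = 2, θ = 5430: P(X<13600) ≈ 0.714.
Too low — raise k to concentrate. Iterating converges to k ≈ 3.28.
Then θ = 5430/(3.28−1) ≈ 2380.

k ≈ 3.28, θ ≈ 2380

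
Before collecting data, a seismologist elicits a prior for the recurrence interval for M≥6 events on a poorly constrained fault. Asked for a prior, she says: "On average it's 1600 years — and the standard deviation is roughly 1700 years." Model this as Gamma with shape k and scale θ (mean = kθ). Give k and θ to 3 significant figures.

For Gamma(k, scale θ): mean = kθ, variance = kθ², so CV = 1/√k.
CV = SD/mean = 1700/1600 = 1.062, hence k = 1/CV² = 0.886.
Then θ = mean/k = 1600/0.886 = 1810.

k ≈ 0.886, θ ≈ 1810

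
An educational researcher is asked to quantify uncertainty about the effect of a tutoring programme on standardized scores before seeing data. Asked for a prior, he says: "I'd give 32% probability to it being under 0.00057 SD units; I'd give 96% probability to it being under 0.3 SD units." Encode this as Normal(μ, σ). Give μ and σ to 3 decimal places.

μ = 0.064, σ = 0.135

The p-quantile of Normal(μ,σ) is μ + z_p·σ, with z_{0.32} = -0.4677 and z_{0.96} = 1.751.
Eliminate σ: μ = (z₂·x₁ − z₁·x₂)/(z₂ − z₁) = (1.751·0.00057 − (-0.4677)·0.3)/2.218 = 0.064.
Then σ = (x₂ − x₁)/(z₂ − z₁) = (0.3 − 0.00057)/2.218 = 0.135.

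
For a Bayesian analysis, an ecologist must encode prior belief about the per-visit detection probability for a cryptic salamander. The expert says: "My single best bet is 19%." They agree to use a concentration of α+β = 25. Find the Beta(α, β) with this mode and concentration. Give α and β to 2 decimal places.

α = 5.37, β = 19.63

For α,β > 1 the Beta mode is (α−1)/(α+β−2). With α+β = 25, the mode is (α−1)/23.
Set (α−1)/23 = 0.19 → α = 1 + 0.19·23 = 5.37.
β = 25 − α = 19.63.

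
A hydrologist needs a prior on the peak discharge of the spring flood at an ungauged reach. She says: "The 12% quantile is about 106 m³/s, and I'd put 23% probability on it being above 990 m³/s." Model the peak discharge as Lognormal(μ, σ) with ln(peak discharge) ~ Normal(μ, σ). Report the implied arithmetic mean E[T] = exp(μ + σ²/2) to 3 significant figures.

E[T] ≈ 826 m³/s

If T ~ Lognormal(μ,σ) then ln T ~ Normal(μ,σ), so the p-quantile of ln T is μ + z_p·σ.
ln(106) = 4.663 and ln(990) = 6.898; z_{0.12} = -1.175, z_{0.77} = 0.7388.
σ = (6.898 − 4.663)/(0.7388 − (-1.175)) = 1.167.
μ = 4.663 − (-1.175)·1.167 = 6.035.
E[T] = exp(μ + σ²/2) = exp(6.035 + 0.6814) = 826 m³/s.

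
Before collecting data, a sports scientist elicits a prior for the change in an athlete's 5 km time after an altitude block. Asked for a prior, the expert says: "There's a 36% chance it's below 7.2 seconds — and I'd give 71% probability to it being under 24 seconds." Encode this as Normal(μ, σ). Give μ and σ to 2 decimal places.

μ = 13.80, σ = 18.42

For Normal(μ,σ), the p-quantile is μ + z_p·σ. Here z_{0.36} = -0.3585, z_{0.71} = 0.5534.
So 7.2 = μ − 0.3585σ and 24 = μ + 0.5534σ.
Subtracting: σ = (24 − 7.2)/(0.5534 − (-0.3585)) = 18.42.
Then μ = 7.2 − (-0.3585)·18.42 = 13.80.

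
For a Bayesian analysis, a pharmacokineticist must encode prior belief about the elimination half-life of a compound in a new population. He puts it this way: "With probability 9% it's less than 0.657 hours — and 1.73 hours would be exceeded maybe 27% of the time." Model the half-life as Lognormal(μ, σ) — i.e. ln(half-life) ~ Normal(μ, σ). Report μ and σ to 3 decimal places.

If T ~ Lognormal(μ,σ) then ln T ~ Normal(μ,σ), so the p-quantile of ln T is μ + z_p·σ.
ln(0.657) = -0.4201 and ln(1.73) = 0.5481; z_{0.09} = -1.341, z_{0.73} = 0.6128.
σ = (0.5481 − -0.4201)/(0.6128 − (-1.341)) = 0.496.
μ = -0.4201 − (-1.341)·0.496 = 0.244.

μ ≈ 0.244, σ ≈ 0.496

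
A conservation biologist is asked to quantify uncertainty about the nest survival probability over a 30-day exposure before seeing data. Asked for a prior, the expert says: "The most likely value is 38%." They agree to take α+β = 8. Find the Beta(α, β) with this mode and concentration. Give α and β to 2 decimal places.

α = 3.28, β = 4.72

For α,β > 1 the Beta mode is (α−1)/(α+β−2). With α+β = 8, the mode is (α−1)/6.
Set (α−1)/6 = 0.38 → α = 1 + 0.38·6 = 3.28.
β = 8 − α = 4.72.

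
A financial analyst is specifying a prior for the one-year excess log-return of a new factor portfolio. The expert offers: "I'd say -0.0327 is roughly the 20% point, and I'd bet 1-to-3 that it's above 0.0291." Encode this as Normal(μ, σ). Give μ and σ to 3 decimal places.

μ = 0.002, σ = 0.041

The p-quantile of Normal(μ,σ) is μ + z_p·σ, with z_{0.2} = -0.8416 and z_{0.75} = 0.6745.
Eliminate σ: μ = (z₂·x₁ − z₁·x₂)/(z₂ − z₁) = (0.6745·-0.0327 − (-0.8416)·0.0291)/1.516 = 0.002.
Then σ = (x₂ − x₁)/(z₂ − z₁) = (0.0291 − -0.0327)/1.516 = 0.041.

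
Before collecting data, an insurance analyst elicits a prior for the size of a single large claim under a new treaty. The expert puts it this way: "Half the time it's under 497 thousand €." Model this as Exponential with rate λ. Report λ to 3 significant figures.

Exponential median = ln 2 / λ, so λ = ln 2 / 497.0 = 0.00139.

λ ≈ 0.00139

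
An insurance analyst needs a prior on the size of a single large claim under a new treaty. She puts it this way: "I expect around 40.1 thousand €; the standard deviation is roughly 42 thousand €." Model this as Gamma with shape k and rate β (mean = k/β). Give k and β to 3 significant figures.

For Gamma(k, rate β): mean = k/β, variance = k/β², so CV = 1/√k.
CV = SD/mean = 42/40.1 = 1.047, hence k = 1/CV² = 0.912.
Then β = k/mean = 0.912/40.1 = 0.0227.

k ≈ 0.912, β ≈ 0.0227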